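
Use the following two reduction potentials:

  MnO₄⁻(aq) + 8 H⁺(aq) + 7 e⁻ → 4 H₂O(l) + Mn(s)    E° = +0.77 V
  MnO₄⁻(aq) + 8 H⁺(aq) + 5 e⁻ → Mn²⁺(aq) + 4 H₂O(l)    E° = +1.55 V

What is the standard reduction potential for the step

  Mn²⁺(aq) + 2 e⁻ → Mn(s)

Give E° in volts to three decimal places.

Sequential free energies add, so n₃E°₃ = n₁E°₁ + n₂E°₂.
With n₃ = 7, and the known step contributing 5×(+1.55) V, the unknown satisfies 2·E° = 7×(+0.77) − 5×(+1.55) = -2.360.
E° = -2.360 / 2 = -1.180 V.

-1.180 V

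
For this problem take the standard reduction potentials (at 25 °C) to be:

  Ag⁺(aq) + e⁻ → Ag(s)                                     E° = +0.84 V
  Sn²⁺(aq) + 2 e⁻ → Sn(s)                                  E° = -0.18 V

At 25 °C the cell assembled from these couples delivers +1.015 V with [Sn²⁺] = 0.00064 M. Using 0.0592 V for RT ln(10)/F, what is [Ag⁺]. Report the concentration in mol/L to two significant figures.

0.021 M

Ag⁺/Ag is the cathode, Sn²⁺/Sn the anode: E°cell = +1.02 V, n = 2.
Overall reaction: 2 Ag⁺(aq) + Sn(s) → 2 Ag(s) + Sn²⁺(aq); Q = [Sn²⁺]^1/[Ag⁺]^2.
From E = E° − (0.0592/n) log Q: log Q = (E° − E)·n/0.0592 = (+1.02 − (+1.015))·2/0.0592 = 0.1689.
So 2·log[Ag⁺] = 1·log(0.00064) − log Q = -3.1938 − (0.1689) = -3.3627; log[Ag⁺] = -3.3627 / 2 = -1.6813; [Ag⁺] = 10^(-1.6813) ≈ 0.021 M.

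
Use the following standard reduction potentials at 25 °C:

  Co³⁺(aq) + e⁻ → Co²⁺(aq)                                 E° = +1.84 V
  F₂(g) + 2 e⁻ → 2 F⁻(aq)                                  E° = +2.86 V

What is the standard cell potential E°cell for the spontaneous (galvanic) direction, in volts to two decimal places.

The F₂/F⁻ couple has the higher reduction potential, so it is the cathode; Co³⁺/Co²⁺ is oxidised at the anode.
E°cell = E°(cathode) − E°(anode) = (+2.86) − (+1.84) = +1.02 V.

+1.02 V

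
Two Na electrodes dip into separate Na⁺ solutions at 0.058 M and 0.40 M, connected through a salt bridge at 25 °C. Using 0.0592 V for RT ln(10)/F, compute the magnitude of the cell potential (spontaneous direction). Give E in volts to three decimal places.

+0.050 V

For a concentration cell E°cell = 0. The 0.40 M side is the cathode (reduction is favoured where [Na⁺] is higher).
With n = 1, E = −(0.0592/1) log([Na⁺]ₐₙ/[Na⁺]꜀ₐₜ) = −(0.0592/1) log(0.058/0.4) = −(0.0592/1)(-0.839) = +0.050 V.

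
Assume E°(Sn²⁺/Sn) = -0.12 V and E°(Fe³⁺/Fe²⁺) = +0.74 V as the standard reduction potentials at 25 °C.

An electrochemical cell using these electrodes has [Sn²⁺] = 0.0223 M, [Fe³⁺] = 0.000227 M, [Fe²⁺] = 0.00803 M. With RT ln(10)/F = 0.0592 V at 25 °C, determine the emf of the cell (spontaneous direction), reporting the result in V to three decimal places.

+0.817 V

Fe³⁺/Fe²⁺ is the cathode (higher E°), Sn²⁺/Sn the anode: E°cell = +0.74 − (-0.12) = +0.86 V, n = 2.
Overall: 2 Fe³⁺(aq) + Sn(s) → 2 Fe²⁺(aq) + Sn²⁺(aq)
Q = [Fe²⁺]^2·[Sn²⁺] / ([Fe³⁺]^2); log Q = 1.446.
E = E° − (0.0592/n) log Q = +0.86 − (0.0592/2)(1.446) = +0.817 V.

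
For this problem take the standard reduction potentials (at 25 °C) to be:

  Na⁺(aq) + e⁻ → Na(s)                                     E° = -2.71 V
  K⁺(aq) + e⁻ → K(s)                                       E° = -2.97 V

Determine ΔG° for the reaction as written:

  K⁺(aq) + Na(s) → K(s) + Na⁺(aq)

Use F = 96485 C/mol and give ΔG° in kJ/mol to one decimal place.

+25.1 kJ/mol

As written, K⁺/K is reduced (cathode) and Na⁺/Na is oxidised (anode), so E°cell = (-2.97) − (-2.71) = -0.26 V.
Balancing electrons gives n = 1.
ΔG° = −nFE° = −(1)(96485)(-0.26) = 25,086 J = +25.1 kJ/mol.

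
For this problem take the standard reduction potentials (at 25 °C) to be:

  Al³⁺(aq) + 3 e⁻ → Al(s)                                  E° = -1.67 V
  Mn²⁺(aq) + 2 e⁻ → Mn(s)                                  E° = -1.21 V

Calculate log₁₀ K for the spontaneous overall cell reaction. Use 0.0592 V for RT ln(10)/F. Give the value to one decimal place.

Cathode: Mn²⁺/Mn; anode: Al³⁺/Al. E°cell = +0.46 V, n = 6.
log K = nE°cell / 0.0592 = (6)(+0.46) / 0.0592 = 46.6.

46.6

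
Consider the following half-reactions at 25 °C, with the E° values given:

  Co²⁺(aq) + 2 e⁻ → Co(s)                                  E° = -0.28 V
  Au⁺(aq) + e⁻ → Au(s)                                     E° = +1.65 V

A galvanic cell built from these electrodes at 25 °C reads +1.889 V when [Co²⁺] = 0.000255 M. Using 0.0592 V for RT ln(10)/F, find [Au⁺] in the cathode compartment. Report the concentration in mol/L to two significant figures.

Au⁺/Au is the cathode, Co²⁺/Co the anode: E°cell = +1.93 V, n = 2.
Overall reaction: 2 Au⁺(aq) + Co(s) → 2 Au(s) + Co²⁺(aq); Q = [Co²⁺]^1/[Au⁺]^2.
From E = E° − (0.0592/n) log Q: log Q = (E° − E)·n/0.0592 = (+1.93 − (+1.889))·2/0.0592 = 1.3851.
So 2·log[Au⁺] = 1·log(0.000255) − log Q = -3.5935 − (1.3851) = -4.9786; log[Au⁺] = -4.9786 / 2 = -2.4893; [Au⁺] = 10^(-2.4893) ≈ 0.0032 M.

0.0032 M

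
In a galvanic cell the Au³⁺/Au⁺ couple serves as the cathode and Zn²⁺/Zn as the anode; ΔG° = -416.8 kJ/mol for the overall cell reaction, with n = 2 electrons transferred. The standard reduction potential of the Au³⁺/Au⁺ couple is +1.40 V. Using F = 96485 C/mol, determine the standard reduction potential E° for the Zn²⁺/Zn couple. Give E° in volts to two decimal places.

E°cell = −ΔG°/(nF) = −(-416.8×10³)/((2)(96485)) = +2.160 V.
Since Au³⁺/Au⁺ is the cathode and Zn²⁺/Zn the anode, E°cell = E°(Au³⁺/Au⁺) − E°(Zn²⁺/Zn).
So E°(Zn²⁺/Zn) = E°(Au³⁺/Au⁺) − E°cell = (+1.40) − (+2.160) = -0.76 V.

-0.76 V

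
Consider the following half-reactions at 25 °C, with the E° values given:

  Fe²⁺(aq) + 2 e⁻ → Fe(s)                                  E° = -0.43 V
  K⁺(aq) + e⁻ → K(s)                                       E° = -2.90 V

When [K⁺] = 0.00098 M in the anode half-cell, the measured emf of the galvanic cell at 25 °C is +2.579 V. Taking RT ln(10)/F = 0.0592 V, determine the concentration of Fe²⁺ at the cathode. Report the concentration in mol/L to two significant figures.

0.0046 M

Fe²⁺/Fe is the cathode, K⁺/K the anode: E°cell = +2.47 V, n = 2.
Overall reaction: Fe²⁺(aq) + 2 K(s) → Fe(s) + 2 K⁺(aq); Q = [K⁺]^2/[Fe²⁺]^1.
From E = E° − (0.0592/n) log Q: log Q = (E° − E)·n/0.0592 = (+2.47 − (+2.579))·2/0.0592 = -3.6824.
So 1·log[Fe²⁺] = 2·log(0.00098) − log Q = -6.0175 − (-3.6824) = -2.3351; [Fe²⁺] = 10^(-2.3351) ≈ 0.0046 M.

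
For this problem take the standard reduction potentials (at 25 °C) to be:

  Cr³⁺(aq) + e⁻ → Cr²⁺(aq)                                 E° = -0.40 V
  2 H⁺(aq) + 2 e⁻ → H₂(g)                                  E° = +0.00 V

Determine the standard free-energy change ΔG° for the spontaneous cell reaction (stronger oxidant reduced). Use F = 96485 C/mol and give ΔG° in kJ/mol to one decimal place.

-77.2 kJ/mol

H⁺/H₂ (E° = +0.00 V) is the cathode; Cr³⁺/Cr²⁺ (E° = -0.40 V) is the anode, so E°cell = +0.40 V.
Balancing electrons gives n = 2 (lcm of 2 and 1).
ΔG° = −nFE° = −(2)(96485)(+0.40) = -77,188 J = -77.2 kJ/mol.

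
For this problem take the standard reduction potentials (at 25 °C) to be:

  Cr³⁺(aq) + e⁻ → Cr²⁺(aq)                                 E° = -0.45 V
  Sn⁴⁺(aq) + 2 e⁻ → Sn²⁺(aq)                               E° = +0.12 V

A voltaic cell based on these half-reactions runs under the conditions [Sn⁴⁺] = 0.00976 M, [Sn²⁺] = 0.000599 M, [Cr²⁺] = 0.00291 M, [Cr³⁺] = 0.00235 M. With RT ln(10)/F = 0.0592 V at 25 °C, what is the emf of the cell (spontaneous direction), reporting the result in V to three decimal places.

Sn⁴⁺/Sn²⁺ is the cathode (higher E°), Cr³⁺/Cr²⁺ the anode: E°cell = +0.12 − (-0.45) = +0.57 V, n = 2.
Overall: Sn⁴⁺(aq) + 2 Cr²⁺(aq) → Sn²⁺(aq) + 2 Cr³⁺(aq)
Q = [Sn²⁺]·[Cr³⁺]^2 / ([Sn⁴⁺]·[Cr²⁺]^2); log Q = -1.398.
E = E° − (0.0592/n) log Q = +0.57 − (0.0592/2)(-1.398) = +0.611 V.

+0.611 V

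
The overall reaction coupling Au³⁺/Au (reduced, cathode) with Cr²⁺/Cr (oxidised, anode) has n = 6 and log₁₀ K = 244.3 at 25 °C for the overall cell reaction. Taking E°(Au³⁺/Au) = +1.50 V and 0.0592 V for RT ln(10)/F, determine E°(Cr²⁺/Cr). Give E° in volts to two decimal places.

-0.91 V

E°cell = (0.0592/n)·log K = (0.0592/6)(244.3) = +2.410 V.
Since Au³⁺/Au is the cathode and Cr²⁺/Cr the anode, E°cell = E°(Au³⁺/Au) − E°(Cr²⁺/Cr).
So E°(Cr²⁺/Cr) = E°(Au³⁺/Au) − E°cell = (+1.50) − (+2.410) = -0.91 V.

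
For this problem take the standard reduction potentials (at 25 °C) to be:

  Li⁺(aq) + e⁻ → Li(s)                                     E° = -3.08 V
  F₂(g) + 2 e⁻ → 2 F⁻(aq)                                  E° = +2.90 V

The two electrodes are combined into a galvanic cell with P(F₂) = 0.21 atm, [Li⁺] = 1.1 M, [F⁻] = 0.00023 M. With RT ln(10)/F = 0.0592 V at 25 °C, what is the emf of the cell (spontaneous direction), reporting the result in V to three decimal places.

+6.173 V

F₂/F⁻ is the cathode (higher E°), Li⁺/Li the anode: E°cell = +2.90 − (-3.08) = +5.98 V, n = 2.
Overall: F₂(g) + 2 Li(s) → 2 F⁻(aq) + 2 Li⁺(aq)
Q = [F⁻]^2·[Li⁺]^2 / (P(F₂)); log Q = -6.516.
E = E° − (0.0592/n) log Q = +5.98 − (0.0592/2)(-6.516) = +6.173 V.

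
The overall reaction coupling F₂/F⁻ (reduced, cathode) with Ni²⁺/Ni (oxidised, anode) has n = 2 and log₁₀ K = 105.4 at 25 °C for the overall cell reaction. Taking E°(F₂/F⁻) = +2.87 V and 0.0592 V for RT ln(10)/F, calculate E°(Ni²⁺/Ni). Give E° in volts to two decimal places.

-0.25 V

E°cell = (0.0592/n)·log K = (0.0592/2)(105.4) = +3.120 V.
Since F₂/F⁻ is the cathode and Ni²⁺/Ni the anode, E°cell = E°(F₂/F⁻) − E°(Ni²⁺/Ni).
So E°(Ni²⁺/Ni) = E°(F₂/F⁻) − E°cell = (+2.87) − (+3.120) = -0.25 V.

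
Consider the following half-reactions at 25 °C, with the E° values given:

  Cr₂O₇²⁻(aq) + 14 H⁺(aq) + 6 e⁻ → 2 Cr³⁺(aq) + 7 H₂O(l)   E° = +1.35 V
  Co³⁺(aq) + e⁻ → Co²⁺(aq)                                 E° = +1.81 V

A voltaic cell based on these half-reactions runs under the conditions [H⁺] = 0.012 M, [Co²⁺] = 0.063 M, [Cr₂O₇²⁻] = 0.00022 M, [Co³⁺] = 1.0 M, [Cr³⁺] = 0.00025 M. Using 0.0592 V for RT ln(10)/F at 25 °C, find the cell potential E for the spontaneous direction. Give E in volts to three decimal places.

+0.761 V

Co³⁺/Co²⁺ is the cathode (higher E°), Cr₂O₇²⁻/Cr³⁺ the anode: E°cell = +1.81 − (+1.35) = +0.46 V, n = 6.
Overall: 6 Co³⁺(aq) + 2 Cr³⁺(aq) + 7 H₂O(l) → 6 Co²⁺(aq) + Cr₂O₇²⁻(aq) + 14 H⁺(aq)
Q = [Co²⁺]^6·[Cr₂O₇²⁻]·[H⁺]^14 / ([Co³⁺]^6·[Cr³⁺]^2); log Q = -30.549.
E = E° − (0.0592/n) log Q = +0.46 − (0.0592/6)(-30.549) = +0.761 V.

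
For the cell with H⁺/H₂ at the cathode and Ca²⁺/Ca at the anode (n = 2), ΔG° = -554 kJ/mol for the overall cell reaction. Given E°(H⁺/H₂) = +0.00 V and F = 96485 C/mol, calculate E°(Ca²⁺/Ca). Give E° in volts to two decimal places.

E°cell = −ΔG°/(nF) = −(-554×10³)/((2)(96485)) = +2.871 V.
Since H⁺/H₂ is the cathode and Ca²⁺/Ca the anode, E°cell = E°(H⁺/H₂) − E°(Ca²⁺/Ca).
So E°(Ca²⁺/Ca) = E°(H⁺/H₂) − E°cell = (+0.00) − (+2.871) = -2.87 V.

-2.87 V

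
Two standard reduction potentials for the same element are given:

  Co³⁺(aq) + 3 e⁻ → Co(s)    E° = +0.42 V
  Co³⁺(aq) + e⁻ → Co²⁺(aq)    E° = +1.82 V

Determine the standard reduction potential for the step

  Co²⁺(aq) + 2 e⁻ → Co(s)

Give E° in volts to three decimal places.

Sequential free energies add, so n₃E°₃ = n₁E°₁ + n₂E°₂.
With n₃ = 3, and the known step contributing 1×(+1.82) V, the unknown satisfies 2·E° = 3×(+0.42) − 1×(+1.82) = -0.560.
E° = -0.560 / 2 = -0.280 V.

-0.280 V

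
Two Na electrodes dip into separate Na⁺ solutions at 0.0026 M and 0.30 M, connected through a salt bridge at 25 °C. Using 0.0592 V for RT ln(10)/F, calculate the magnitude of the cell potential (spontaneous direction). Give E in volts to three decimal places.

+0.122 V

For a concentration cell E°cell = 0. The 0.30 M side is the cathode (reduction is favoured where [Na⁺] is higher).
With n = 1, E = −(0.0592/1) log([Na⁺]ₐₙ/[Na⁺]꜀ₐₜ) = −(0.0592/1) log(0.0026/0.3) = −(0.0592/1)(-2.062) = +0.122 V.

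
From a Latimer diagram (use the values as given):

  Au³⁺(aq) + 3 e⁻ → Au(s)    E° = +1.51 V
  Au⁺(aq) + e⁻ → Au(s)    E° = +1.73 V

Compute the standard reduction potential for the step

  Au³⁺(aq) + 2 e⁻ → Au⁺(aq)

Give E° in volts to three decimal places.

Sequential free energies add, so n₃E°₃ = n₁E°₁ + n₂E°₂.
With n₃ = 3, and the known step contributing 1×(+1.73) V, the unknown satisfies 2·E° = 3×(+1.51) − 1×(+1.73) = +2.800.
E° = +2.800 / 2 = +1.400 V.

+1.400 V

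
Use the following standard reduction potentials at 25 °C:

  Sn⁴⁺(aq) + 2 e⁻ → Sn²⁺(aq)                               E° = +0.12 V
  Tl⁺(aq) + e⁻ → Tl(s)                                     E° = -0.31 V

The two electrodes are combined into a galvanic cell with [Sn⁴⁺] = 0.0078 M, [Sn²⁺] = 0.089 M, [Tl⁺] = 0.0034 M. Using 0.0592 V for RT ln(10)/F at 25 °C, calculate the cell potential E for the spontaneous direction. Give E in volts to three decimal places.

Sn⁴⁺/Sn²⁺ is the cathode (higher E°), Tl⁺/Tl the anode: E°cell = +0.12 − (-0.31) = +0.43 V, n = 2.
Overall: Sn⁴⁺(aq) + 2 Tl(s) → Sn²⁺(aq) + 2 Tl⁺(aq)
Q = [Sn²⁺]·[Tl⁺]^2 / ([Sn⁴⁺]); log Q = -3.880.
E = E° − (0.0592/n) log Q = +0.43 − (0.0592/2)(-3.880) = +0.545 V.

+0.545 V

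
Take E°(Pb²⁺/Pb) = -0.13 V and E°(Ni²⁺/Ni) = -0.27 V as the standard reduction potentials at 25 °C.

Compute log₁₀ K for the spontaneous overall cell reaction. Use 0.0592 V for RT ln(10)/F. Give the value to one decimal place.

4.7

Cathode: Pb²⁺/Pb; anode: Ni²⁺/Ni. E°cell = +0.14 V, n = 2.
log K = nE°cell / 0.0592 = (2)(+0.14) / 0.0592 = 4.7.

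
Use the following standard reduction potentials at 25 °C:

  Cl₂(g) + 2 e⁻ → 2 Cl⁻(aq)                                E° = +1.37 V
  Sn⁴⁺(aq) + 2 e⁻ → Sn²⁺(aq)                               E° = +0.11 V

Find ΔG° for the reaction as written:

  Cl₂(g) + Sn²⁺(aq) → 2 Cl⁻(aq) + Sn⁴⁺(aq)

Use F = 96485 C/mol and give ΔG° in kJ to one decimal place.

As written, Cl₂/Cl⁻ is reduced (cathode) and Sn⁴⁺/Sn²⁺ is oxidised (anode), so E°cell = (+1.37) − (+0.11) = +1.26 V.
Balancing electrons gives n = 2.
ΔG° = −nFE° = −(2)(96485)(+1.26) = -243,142 J = -243.1 kJ.

-243.1 kJ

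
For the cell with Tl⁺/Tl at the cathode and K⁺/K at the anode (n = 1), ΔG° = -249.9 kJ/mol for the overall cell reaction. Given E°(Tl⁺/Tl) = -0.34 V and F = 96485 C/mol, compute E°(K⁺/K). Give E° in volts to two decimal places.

E°cell = −ΔG°/(nF) = −(-249.9×10³)/((1)(96485)) = +2.590 V.
Since Tl⁺/Tl is the cathode and K⁺/K the anode, E°cell = E°(Tl⁺/Tl) − E°(K⁺/K).
So E°(K⁺/K) = E°(Tl⁺/Tl) − E°cell = (-0.34) − (+2.590) = -2.93 V.

-2.93 V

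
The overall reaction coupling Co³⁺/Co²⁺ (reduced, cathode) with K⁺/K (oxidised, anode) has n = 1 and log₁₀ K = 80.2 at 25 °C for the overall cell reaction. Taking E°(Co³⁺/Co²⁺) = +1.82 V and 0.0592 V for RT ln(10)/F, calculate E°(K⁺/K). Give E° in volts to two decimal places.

E°cell = (0.0592/n)·log K = (0.0592/1)(80.2) = +4.748 V.
Since Co³⁺/Co²⁺ is the cathode and K⁺/K the anode, E°cell = E°(Co³⁺/Co²⁺) − E°(K⁺/K).
So E°(K⁺/K) = E°(Co³⁺/Co²⁺) − E°cell = (+1.82) − (+4.748) = -2.93 V.

-2.93 V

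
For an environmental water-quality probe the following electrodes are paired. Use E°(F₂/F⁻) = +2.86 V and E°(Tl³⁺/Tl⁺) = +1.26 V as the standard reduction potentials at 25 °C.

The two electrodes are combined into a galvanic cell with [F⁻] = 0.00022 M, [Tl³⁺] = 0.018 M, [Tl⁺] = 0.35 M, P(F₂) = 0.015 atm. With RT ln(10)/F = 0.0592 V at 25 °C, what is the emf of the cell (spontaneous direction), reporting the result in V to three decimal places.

+1.801 V

F₂/F⁻ is the cathode (higher E°), Tl³⁺/Tl⁺ the anode: E°cell = +2.86 − (+1.26) = +1.60 V, n = 2.
Overall: F₂(g) + Tl⁺(aq) → 2 F⁻(aq) + Tl³⁺(aq)
Q = [F⁻]^2·[Tl³⁺] / (P(F₂)·[Tl⁺]); log Q = -6.780.
E = E° − (0.0592/n) log Q = +1.60 − (0.0592/2)(-6.780) = +1.801 V.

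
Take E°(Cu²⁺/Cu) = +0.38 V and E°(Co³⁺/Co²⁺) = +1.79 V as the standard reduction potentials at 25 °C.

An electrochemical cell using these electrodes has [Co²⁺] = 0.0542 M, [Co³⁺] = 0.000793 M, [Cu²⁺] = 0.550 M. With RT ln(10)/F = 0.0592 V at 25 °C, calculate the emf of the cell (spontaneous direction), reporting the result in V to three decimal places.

+1.309 V

Co³⁺/Co²⁺ is the cathode (higher E°), Cu²⁺/Cu the anode: E°cell = +1.79 − (+0.38) = +1.41 V, n = 2.
Overall: 2 Co³⁺(aq) + Cu(s) → 2 Co²⁺(aq) + Cu²⁺(aq)
Q = [Co²⁺]^2·[Cu²⁺] / ([Co³⁺]^2); log Q = 3.410.
E = E° − (0.0592/n) log Q = +1.41 − (0.0592/2)(3.410) = +1.309 V.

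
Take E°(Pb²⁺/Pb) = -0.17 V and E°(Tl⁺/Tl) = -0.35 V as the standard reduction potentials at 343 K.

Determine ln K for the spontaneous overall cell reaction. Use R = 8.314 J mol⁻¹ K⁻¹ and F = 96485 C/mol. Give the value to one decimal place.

Cathode: Pb²⁺/Pb; anode: Tl⁺/Tl. E°cell = (-0.17) − (-0.35) = +0.18 V, with n = 2.
ΔG° = −nFE° = −RT ln K, so ln K = nFE°/(RT) = (2)(96485)(+0.18) / ((8.314)(343)) = 12.180.

12.2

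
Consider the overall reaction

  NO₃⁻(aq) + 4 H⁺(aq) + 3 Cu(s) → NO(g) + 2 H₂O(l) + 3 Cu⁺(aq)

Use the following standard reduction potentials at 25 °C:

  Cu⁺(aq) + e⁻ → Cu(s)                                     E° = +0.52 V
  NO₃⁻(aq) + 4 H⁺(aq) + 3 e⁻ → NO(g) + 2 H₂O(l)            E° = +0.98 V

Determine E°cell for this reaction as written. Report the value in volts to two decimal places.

+0.46 V

The NO₃⁻/NO couple has the higher reduction potential, so it is the cathode; Cu⁺/Cu is oxidised at the anode.
E°cell = E°(cathode) − E°(anode) = (+0.98) − (+0.52) = +0.46 V.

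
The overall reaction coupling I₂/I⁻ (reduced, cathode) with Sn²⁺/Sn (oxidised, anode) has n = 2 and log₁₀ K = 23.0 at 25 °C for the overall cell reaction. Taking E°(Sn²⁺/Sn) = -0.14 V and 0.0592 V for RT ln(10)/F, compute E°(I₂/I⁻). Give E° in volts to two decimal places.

E°cell = (0.0592/n)·log K = (0.0592/2)(23.0) = +0.681 V.
Since I₂/I⁻ is the cathode and Sn²⁺/Sn the anode, E°cell = E°(I₂/I⁻) − E°(Sn²⁺/Sn).
So E°(I₂/I⁻) = E°cell + E°(Sn²⁺/Sn) = +0.681 + (-0.14) = +0.54 V.

+0.54 V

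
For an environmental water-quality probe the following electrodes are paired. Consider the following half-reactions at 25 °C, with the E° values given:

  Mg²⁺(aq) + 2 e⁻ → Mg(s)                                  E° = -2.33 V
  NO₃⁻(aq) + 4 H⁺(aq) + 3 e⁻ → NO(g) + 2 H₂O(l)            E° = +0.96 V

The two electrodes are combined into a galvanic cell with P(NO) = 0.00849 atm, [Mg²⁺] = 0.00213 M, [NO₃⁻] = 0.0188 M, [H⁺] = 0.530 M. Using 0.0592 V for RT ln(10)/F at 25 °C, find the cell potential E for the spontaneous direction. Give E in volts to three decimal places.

+3.354 V

NO₃⁻/NO is the cathode (higher E°), Mg²⁺/Mg the anode: E°cell = +0.96 − (-2.33) = +3.29 V, n = 6.
Overall: 2 NO₃⁻(aq) + 8 H⁺(aq) + 3 Mg(s) → 2 NO(g) + 4 H₂O(l) + 3 Mg²⁺(aq)
Q = P(NO)^2·[Mg²⁺]^3 / ([NO₃⁻]^2·[H⁺]^8); log Q = -6.500.
E = E° − (0.0592/n) log Q = +3.29 − (0.0592/6)(-6.500) = +3.354 V.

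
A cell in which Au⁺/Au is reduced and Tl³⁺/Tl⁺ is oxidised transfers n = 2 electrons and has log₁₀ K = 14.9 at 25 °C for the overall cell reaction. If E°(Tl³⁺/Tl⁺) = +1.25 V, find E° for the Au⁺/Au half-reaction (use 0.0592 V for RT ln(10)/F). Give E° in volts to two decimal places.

+1.69 V

E°cell = (0.0592/n)·log K = (0.0592/2)(14.9) = +0.441 V.
Since Au⁺/Au is the cathode and Tl³⁺/Tl⁺ the anode, E°cell = E°(Au⁺/Au) − E°(Tl³⁺/Tl⁺).
So E°(Au⁺/Au) = E°cell + E°(Tl³⁺/Tl⁺) = +0.441 + (+1.25) = +1.69 V.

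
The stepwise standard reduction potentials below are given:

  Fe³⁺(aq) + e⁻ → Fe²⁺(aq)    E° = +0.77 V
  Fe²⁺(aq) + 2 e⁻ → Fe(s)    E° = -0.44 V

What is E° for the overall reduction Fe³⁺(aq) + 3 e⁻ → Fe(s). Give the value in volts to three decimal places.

Adding the free-energy changes (−nFE°) of the two steps gives −n₃FE°₃ = −n₁FE°₁ − n₂FE°₂.
E°₃ = (1×+0.77 + 2×-0.44) / 3 = (-0.110) / 3 = -0.037 V.
E° values themselves are not directly additive — weighting by electron count is essential.

-0.037 V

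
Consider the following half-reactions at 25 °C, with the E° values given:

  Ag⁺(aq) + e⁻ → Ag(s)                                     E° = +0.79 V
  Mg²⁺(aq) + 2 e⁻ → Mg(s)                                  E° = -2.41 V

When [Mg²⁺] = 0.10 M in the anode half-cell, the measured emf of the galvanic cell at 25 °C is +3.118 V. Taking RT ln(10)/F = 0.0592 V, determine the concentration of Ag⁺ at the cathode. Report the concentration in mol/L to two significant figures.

Ag⁺/Ag is the cathode, Mg²⁺/Mg the anode: E°cell = +3.20 V, n = 2.
Overall reaction: 2 Ag⁺(aq) + Mg(s) → 2 Ag(s) + Mg²⁺(aq); Q = [Mg²⁺]^1/[Ag⁺]^2.
From E = E° − (0.0592/n) log Q: log Q = (E° − E)·n/0.0592 = (+3.20 − (+3.118))·2/0.0592 = 2.7703.
So 2·log[Ag⁺] = 1·log(0.1) − log Q = -1.0000 − (2.7703) = -3.7703; log[Ag⁺] = -3.7703 / 2 = -1.8852; [Ag⁺] = 10^(-1.8852) ≈ 0.013 M.

0.013 M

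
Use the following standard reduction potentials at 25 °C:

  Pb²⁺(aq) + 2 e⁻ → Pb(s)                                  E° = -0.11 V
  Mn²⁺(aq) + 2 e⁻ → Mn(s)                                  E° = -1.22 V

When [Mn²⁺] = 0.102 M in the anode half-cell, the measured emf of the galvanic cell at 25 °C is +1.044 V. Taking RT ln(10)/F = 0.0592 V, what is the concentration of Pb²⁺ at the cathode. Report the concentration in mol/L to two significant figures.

0.00060 M

Pb²⁺/Pb is the cathode, Mn²⁺/Mn the anode: E°cell = +1.11 V, n = 2.
Overall reaction: Pb²⁺(aq) + Mn(s) → Pb(s) + Mn²⁺(aq); Q = [Mn²⁺]^1/[Pb²⁺]^1.
From E = E° − (0.0592/n) log Q: log Q = (E° − E)·n/0.0592 = (+1.11 − (+1.044))·2/0.0592 = 2.2297.
So 1·log[Pb²⁺] = 1·log(0.102) − log Q = -0.9914 − (2.2297) = -3.2211; [Pb²⁺] = 10^(-3.2211) ≈ 0.00060 M.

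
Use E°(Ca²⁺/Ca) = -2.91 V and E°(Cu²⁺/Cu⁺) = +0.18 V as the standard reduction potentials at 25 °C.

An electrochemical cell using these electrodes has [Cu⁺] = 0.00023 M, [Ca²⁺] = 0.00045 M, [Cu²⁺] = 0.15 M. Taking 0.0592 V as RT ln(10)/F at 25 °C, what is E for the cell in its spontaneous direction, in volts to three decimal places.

Cu²⁺/Cu⁺ is the cathode (higher E°), Ca²⁺/Ca the anode: E°cell = +0.18 − (-2.91) = +3.09 V, n = 2.
Overall: 2 Cu²⁺(aq) + Ca(s) → 2 Cu⁺(aq) + Ca²⁺(aq)
Q = [Cu⁺]^2·[Ca²⁺] / ([Cu²⁺]^2); log Q = -8.976.
E = E° − (0.0592/n) log Q = +3.09 − (0.0592/2)(-8.976) = +3.356 V.

+3.356 V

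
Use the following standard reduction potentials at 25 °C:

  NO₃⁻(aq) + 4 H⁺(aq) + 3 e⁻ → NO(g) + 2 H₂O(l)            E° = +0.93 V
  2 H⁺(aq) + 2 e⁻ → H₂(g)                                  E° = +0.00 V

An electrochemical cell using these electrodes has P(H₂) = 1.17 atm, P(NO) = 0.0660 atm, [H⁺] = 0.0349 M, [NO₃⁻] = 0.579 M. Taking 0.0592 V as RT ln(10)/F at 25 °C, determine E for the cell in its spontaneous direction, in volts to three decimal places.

+0.922 V

NO₃⁻/NO is the cathode (higher E°), H⁺/H₂ the anode: E°cell = +0.93 − (+0.00) = +0.93 V, n = 6.
Overall: 2 NO₃⁻(aq) + 2 H⁺(aq) + 3 H₂(g) → 2 NO(g) + 4 H₂O(l)
Q = P(NO)^2 / ([NO₃⁻]^2·[H⁺]^2·P(H₂)^3); log Q = 0.824.
E = E° − (0.0592/n) log Q = +0.93 − (0.0592/6)(0.824) = +0.922 V.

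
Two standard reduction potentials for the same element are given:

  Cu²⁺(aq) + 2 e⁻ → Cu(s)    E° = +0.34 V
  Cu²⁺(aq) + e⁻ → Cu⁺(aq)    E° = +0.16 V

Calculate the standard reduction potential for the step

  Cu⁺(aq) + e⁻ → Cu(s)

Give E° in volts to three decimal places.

+0.520 V

Sequential free energies add, so n₃E°₃ = n₁E°₁ + n₂E°₂.
With n₃ = 2, and the known step contributing 1×(+0.16) V, the unknown satisfies 1·E° = 2×(+0.34) − 1×(+0.16) = +0.520.
E° = +0.520 / 1 = +0.520 V.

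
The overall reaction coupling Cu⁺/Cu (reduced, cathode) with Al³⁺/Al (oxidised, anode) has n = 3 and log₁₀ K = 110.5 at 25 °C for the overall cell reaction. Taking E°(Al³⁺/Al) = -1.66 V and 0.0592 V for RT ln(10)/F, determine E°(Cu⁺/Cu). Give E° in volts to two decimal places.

+0.52 V

E°cell = (0.0592/n)·log K = (0.0592/3)(110.5) = +2.181 V.
Since Cu⁺/Cu is the cathode and Al³⁺/Al the anode, E°cell = E°(Cu⁺/Cu) − E°(Al³⁺/Al).
So E°(Cu⁺/Cu) = E°cell + E°(Al³⁺/Al) = +2.181 + (-1.66) = +0.52 V.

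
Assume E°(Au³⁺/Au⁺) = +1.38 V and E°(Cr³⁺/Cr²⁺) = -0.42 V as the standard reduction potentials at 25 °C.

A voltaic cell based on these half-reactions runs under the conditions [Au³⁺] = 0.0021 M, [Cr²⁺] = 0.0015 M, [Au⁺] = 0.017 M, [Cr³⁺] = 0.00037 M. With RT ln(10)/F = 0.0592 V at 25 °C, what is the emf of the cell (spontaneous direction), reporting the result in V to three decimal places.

Au³⁺/Au⁺ is the cathode (higher E°), Cr³⁺/Cr²⁺ the anode: E°cell = +1.38 − (-0.42) = +1.80 V, n = 2.
Overall: Au³⁺(aq) + 2 Cr²⁺(aq) → Au⁺(aq) + 2 Cr³⁺(aq)
Q = [Au⁺]·[Cr³⁺]^2 / ([Au³⁺]·[Cr²⁺]^2); log Q = -0.308.
E = E° − (0.0592/n) log Q = +1.80 − (0.0592/2)(-0.308) = +1.809 V.

+1.809 V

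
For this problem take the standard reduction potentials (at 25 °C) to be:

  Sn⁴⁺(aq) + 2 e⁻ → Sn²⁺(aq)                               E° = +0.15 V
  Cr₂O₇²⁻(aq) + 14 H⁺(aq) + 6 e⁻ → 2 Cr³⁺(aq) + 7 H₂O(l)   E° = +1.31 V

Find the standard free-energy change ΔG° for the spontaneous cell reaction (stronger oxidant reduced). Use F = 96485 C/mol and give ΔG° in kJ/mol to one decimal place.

Cr₂O₇²⁻/Cr³⁺ (E° = +1.31 V) is the cathode; Sn⁴⁺/Sn²⁺ (E° = +0.15 V) is the anode, so E°cell = +1.16 V.
Balancing electrons gives n = 6 (lcm of 6 and 2).
ΔG° = −nFE° = −(6)(96485)(+1.16) = -671,536 J = -671.5 kJ/mol.

-671.5 kJ/mol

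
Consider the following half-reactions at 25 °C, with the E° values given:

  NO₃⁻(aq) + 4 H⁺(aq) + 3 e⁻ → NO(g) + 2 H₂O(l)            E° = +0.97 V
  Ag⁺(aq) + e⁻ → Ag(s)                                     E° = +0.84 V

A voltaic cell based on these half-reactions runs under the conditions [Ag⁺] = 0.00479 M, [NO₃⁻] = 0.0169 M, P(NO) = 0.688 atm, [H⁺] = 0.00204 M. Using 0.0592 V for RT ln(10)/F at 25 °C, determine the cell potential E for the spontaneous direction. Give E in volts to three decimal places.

+0.023 V

NO₃⁻/NO is the cathode (higher E°), Ag⁺/Ag the anode: E°cell = +0.97 − (+0.84) = +0.13 V, n = 3.
Overall: NO₃⁻(aq) + 4 H⁺(aq) + 3 Ag(s) → NO(g) + 2 H₂O(l) + 3 Ag⁺(aq)
Q = P(NO)·[Ag⁺]^3 / ([NO₃⁻]·[H⁺]^4); log Q = 5.412.
E = E° − (0.0592/n) log Q = +0.13 − (0.0592/3)(5.412) = +0.023 V.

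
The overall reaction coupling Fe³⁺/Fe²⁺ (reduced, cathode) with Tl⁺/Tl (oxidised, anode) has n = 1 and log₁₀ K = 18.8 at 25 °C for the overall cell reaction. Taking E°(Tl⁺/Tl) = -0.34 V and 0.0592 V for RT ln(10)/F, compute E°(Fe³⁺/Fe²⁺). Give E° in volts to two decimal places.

E°cell = (0.0592/n)·log K = (0.0592/1)(18.8) = +1.113 V.
Since Fe³⁺/Fe²⁺ is the cathode and Tl⁺/Tl the anode, E°cell = E°(Fe³⁺/Fe²⁺) − E°(Tl⁺/Tl).
So E°(Fe³⁺/Fe²⁺) = E°cell + E°(Tl⁺/Tl) = +1.113 + (-0.34) = +0.77 V.

+0.77 V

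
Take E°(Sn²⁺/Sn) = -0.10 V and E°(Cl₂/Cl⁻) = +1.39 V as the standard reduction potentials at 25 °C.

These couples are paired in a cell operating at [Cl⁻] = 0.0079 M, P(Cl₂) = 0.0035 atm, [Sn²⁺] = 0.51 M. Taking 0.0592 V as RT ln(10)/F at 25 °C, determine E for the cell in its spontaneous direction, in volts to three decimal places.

+1.550 V

Cl₂/Cl⁻ is the cathode (higher E°), Sn²⁺/Sn the anode: E°cell = +1.39 − (-0.10) = +1.49 V, n = 2.
Overall: Cl₂(g) + Sn(s) → 2 Cl⁻(aq) + Sn²⁺(aq)
Q = [Cl⁻]^2·[Sn²⁺] / (P(Cl₂)); log Q = -2.041.
E = E° − (0.0592/n) log Q = +1.49 − (0.0592/2)(-2.041) = +1.550 V.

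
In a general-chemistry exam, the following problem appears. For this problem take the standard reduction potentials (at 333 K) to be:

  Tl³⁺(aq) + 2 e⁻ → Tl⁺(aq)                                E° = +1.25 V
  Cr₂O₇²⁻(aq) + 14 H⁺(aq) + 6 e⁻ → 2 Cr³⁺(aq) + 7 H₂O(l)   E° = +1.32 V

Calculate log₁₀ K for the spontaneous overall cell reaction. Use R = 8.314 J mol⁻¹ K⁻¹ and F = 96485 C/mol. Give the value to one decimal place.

6.4

Cathode: Cr₂O₇²⁻/Cr³⁺; anode: Tl³⁺/Tl⁺. E°cell = (+1.32) − (+1.25) = +0.07 V, with n = 6.
ΔG° = −nFE° = −RT ln K, so ln K = nFE°/(RT) = (6)(96485)(+0.07) / ((8.314)(333)) = 14.637.
log₁₀ K = 14.637 / ln 10 = 6.4.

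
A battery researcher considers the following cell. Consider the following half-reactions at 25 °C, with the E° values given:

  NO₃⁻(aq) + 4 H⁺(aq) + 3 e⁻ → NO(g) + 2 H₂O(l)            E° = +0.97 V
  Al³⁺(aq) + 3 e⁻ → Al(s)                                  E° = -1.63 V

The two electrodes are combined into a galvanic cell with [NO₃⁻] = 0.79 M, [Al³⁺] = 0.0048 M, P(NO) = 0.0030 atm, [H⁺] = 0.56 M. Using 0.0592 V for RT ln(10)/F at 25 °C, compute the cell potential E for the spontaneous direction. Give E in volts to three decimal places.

+2.674 V

NO₃⁻/NO is the cathode (higher E°), Al³⁺/Al the anode: E°cell = +0.97 − (-1.63) = +2.60 V, n = 3.
Overall: NO₃⁻(aq) + 4 H⁺(aq) + Al(s) → NO(g) + 2 H₂O(l) + Al³⁺(aq)
Q = P(NO)·[Al³⁺] / ([NO₃⁻]·[H⁺]^4); log Q = -3.732.
E = E° − (0.0592/n) log Q = +2.60 − (0.0592/3)(-3.732) = +2.674 V.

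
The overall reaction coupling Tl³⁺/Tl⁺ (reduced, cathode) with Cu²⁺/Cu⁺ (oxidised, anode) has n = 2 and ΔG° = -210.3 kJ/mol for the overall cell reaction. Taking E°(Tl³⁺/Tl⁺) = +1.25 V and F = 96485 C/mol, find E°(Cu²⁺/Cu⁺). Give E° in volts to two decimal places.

E°cell = −ΔG°/(nF) = −(-210.3×10³)/((2)(96485)) = +1.090 V.
Since Tl³⁺/Tl⁺ is the cathode and Cu²⁺/Cu⁺ the anode, E°cell = E°(Tl³⁺/Tl⁺) − E°(Cu²⁺/Cu⁺).
So E°(Cu²⁺/Cu⁺) = E°(Tl³⁺/Tl⁺) − E°cell = (+1.25) − (+1.090) = +0.16 V.

+0.16 V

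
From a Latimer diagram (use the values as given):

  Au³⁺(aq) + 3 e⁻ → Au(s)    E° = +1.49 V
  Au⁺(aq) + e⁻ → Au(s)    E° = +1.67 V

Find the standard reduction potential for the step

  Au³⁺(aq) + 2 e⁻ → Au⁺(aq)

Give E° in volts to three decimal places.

+1.400 V

Sequential free energies add, so n₃E°₃ = n₁E°₁ + n₂E°₂.
With n₃ = 3, and the known step contributing 1×(+1.67) V, the unknown satisfies 2·E° = 3×(+1.49) − 1×(+1.67) = +2.800.
E° = +2.800 / 2 = +1.400 V.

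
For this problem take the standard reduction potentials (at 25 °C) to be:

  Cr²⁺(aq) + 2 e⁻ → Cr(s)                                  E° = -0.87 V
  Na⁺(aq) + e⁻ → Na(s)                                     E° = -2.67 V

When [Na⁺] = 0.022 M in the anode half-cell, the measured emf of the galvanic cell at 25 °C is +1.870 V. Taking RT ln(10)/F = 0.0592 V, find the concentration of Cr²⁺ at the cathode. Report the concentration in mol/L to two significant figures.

0.11 M

Cr²⁺/Cr is the cathode, Na⁺/Na the anode: E°cell = +1.80 V, n = 2.
Overall reaction: Cr²⁺(aq) + 2 Na(s) → Cr(s) + 2 Na⁺(aq); Q = [Na⁺]^2/[Cr²⁺]^1.
From E = E° − (0.0592/n) log Q: log Q = (E° − E)·n/0.0592 = (+1.80 − (+1.870))·2/0.0592 = -2.3649.
So 1·log[Cr²⁺] = 2·log(0.022) − log Q = -3.3152 − (-2.3649) = -0.9503; [Cr²⁺] = 10^(-0.9503) ≈ 0.11 M.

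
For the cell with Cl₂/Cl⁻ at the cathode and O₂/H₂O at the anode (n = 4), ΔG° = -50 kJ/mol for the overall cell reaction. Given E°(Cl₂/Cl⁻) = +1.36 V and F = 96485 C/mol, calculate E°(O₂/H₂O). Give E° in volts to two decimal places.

+1.23 V

E°cell = −ΔG°/(nF) = −(-50×10³)/((4)(96485)) = +0.130 V.
Since Cl₂/Cl⁻ is the cathode and O₂/H₂O the anode, E°cell = E°(Cl₂/Cl⁻) − E°(O₂/H₂O).
So E°(O₂/H₂O) = E°(Cl₂/Cl⁻) − E°cell = (+1.36) − (+0.130) = +1.23 V.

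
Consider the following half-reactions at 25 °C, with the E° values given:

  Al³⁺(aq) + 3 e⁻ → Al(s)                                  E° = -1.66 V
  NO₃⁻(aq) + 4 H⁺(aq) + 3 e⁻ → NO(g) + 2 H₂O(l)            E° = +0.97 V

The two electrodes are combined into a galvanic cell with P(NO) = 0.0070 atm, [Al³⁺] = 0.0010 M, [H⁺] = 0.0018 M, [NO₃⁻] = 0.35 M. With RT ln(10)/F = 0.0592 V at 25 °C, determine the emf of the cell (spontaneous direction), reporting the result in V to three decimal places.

NO₃⁻/NO is the cathode (higher E°), Al³⁺/Al the anode: E°cell = +0.97 − (-1.66) = +2.63 V, n = 3.
Overall: NO₃⁻(aq) + 4 H⁺(aq) + Al(s) → NO(g) + 2 H₂O(l) + Al³⁺(aq)
Q = P(NO)·[Al³⁺] / ([NO₃⁻]·[H⁺]^4); log Q = 6.280.
E = E° − (0.0592/n) log Q = +2.63 − (0.0592/3)(6.280) = +2.506 V.

+2.506 V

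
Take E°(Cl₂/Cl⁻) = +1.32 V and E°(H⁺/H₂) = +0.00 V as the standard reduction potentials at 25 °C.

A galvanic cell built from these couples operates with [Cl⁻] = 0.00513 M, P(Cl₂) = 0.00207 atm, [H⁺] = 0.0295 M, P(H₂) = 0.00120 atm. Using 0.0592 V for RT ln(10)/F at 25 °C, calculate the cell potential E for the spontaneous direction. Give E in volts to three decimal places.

+1.380 V

Cl₂/Cl⁻ is the cathode (higher E°), H⁺/H₂ the anode: E°cell = +1.32 − (+0.00) = +1.32 V, n = 2.
Overall: Cl₂(g) + H₂(g) → 2 Cl⁻(aq) + 2 H⁺(aq)
Q = [Cl⁻]^2·[H⁺]^2 / (P(Cl₂)·P(H₂)); log Q = -2.035.
E = E° − (0.0592/n) log Q = +1.32 − (0.0592/2)(-2.035) = +1.380 V.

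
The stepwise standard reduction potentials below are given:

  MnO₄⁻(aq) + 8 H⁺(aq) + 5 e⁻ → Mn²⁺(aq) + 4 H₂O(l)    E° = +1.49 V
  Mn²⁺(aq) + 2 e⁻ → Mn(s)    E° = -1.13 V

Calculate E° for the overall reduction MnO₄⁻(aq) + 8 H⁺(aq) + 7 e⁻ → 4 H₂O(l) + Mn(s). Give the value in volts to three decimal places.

+0.741 V

Adding the free-energy changes (−nFE°) of the two steps gives −n₃FE°₃ = −n₁FE°₁ − n₂FE°₂.
E°₃ = (5×+1.49 + 2×-1.13) / 7 = (+5.190) / 7 = +0.741 V.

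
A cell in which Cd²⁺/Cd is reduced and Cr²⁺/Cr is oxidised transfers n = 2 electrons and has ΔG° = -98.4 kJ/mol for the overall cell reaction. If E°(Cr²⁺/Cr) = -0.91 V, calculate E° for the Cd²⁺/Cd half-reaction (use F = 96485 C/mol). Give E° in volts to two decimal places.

E°cell = −ΔG°/(nF) = −(-98.4×10³)/((2)(96485)) = +0.510 V.
Since Cd²⁺/Cd is the cathode and Cr²⁺/Cr the anode, E°cell = E°(Cd²⁺/Cd) − E°(Cr²⁺/Cr).
So E°(Cd²⁺/Cd) = E°cell + E°(Cr²⁺/Cr) = +0.510 + (-0.91) = -0.40 V.

-0.40 V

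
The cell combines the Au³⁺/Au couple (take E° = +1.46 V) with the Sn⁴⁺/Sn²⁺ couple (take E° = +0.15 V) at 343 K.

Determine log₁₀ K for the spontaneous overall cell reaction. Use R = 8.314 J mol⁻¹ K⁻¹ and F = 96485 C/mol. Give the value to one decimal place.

115.5

Cathode: Au³⁺/Au; anode: Sn⁴⁺/Sn²⁺. E°cell = (+1.46) − (+0.15) = +1.31 V, with n = 6.
ΔG° = −nFE° = −RT ln K, so ln K = nFE°/(RT) = (6)(96485)(+1.31) / ((8.314)(343)) = 265.937.
log₁₀ K = 265.937 / ln 10 = 115.5.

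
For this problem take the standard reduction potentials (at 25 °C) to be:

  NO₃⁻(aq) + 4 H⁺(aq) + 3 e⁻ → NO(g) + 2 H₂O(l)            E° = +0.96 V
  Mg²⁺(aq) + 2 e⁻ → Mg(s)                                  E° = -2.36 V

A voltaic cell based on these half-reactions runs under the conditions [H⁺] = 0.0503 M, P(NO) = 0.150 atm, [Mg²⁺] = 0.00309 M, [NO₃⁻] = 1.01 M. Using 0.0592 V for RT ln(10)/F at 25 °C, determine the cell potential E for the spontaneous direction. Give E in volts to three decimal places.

NO₃⁻/NO is the cathode (higher E°), Mg²⁺/Mg the anode: E°cell = +0.96 − (-2.36) = +3.32 V, n = 6.
Overall: 2 NO₃⁻(aq) + 8 H⁺(aq) + 3 Mg(s) → 2 NO(g) + 4 H₂O(l) + 3 Mg²⁺(aq)
Q = P(NO)^2·[Mg²⁺]^3 / ([NO₃⁻]^2·[H⁺]^8); log Q = 1.201.
E = E° − (0.0592/n) log Q = +3.32 − (0.0592/6)(1.201) = +3.308 V.

+3.308 V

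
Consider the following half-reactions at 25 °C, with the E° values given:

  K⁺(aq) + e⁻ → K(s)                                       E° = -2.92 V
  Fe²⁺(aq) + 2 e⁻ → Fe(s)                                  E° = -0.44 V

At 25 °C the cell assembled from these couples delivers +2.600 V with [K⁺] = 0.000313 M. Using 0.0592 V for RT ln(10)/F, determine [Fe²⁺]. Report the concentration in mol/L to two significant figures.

0.0011 M

Fe²⁺/Fe is the cathode, K⁺/K the anode: E°cell = +2.48 V, n = 2.
Overall reaction: Fe²⁺(aq) + 2 K(s) → Fe(s) + 2 K⁺(aq); Q = [K⁺]^2/[Fe²⁺]^1.
From E = E° − (0.0592/n) log Q: log Q = (E° − E)·n/0.0592 = (+2.48 − (+2.600))·2/0.0592 = -4.0541.
So 1·log[Fe²⁺] = 2·log(0.000313) − log Q = -7.0089 − (-4.0541) = -2.9548; [Fe²⁺] = 10^(-2.9548) ≈ 0.0011 M.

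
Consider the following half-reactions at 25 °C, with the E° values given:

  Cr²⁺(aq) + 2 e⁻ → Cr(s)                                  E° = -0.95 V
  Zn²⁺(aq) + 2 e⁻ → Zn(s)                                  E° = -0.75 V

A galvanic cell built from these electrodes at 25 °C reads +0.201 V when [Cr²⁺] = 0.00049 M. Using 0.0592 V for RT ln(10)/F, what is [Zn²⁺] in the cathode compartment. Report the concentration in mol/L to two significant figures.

0.00053 M

Zn²⁺/Zn is the cathode, Cr²⁺/Cr the anode: E°cell = +0.20 V, n = 2.
Overall reaction: Zn²⁺(aq) + Cr(s) → Zn(s) + Cr²⁺(aq); Q = [Cr²⁺]^1/[Zn²⁺]^1.
From E = E° − (0.0592/n) log Q: log Q = (E° − E)·n/0.0592 = (+0.20 − (+0.201))·2/0.0592 = -0.0338.
So 1·log[Zn²⁺] = 1·log(0.00049) − log Q = -3.3098 − (-0.0338) = -3.2760; [Zn²⁺] = 10^(-3.2760) ≈ 0.00053 M.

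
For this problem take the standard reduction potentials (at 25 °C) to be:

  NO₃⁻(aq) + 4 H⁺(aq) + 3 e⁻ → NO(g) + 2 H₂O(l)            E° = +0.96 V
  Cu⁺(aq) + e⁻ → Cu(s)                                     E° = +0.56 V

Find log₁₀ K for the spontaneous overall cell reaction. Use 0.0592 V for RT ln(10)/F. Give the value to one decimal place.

Cathode: NO₃⁻/NO; anode: Cu⁺/Cu. E°cell = +0.40 V, n = 3.
log K = nE°cell / 0.0592 = (3)(+0.40) / 0.0592 = 20.3.

20.3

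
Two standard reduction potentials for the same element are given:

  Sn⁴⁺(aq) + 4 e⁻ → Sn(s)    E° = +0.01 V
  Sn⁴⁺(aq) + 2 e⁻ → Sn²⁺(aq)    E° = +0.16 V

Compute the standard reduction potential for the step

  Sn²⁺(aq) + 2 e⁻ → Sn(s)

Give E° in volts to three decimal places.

Sequential free energies add, so n₃E°₃ = n₁E°₁ + n₂E°₂.
With n₃ = 4, and the known step contributing 2×(+0.16) V, the unknown satisfies 2·E° = 4×(+0.01) − 2×(+0.16) = -0.280.
E° = -0.280 / 2 = -0.140 V.

-0.140 V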